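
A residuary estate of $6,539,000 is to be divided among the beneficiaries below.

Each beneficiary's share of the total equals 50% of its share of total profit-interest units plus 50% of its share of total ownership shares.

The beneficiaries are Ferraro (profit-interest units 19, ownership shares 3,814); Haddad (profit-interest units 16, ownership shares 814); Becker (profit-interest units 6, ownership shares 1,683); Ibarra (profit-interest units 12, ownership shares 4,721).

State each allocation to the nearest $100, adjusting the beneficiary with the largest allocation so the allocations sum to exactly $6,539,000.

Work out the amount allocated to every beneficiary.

Ferraro: $2,302,400; Haddad: $1,228,300; Becker: $868,900; Ibarra: $2,139,400

Totals — profit-interest units 53, ownership shares 11,032.
Blended shares (50% profit-interest units + 50% ownership shares): Ferraro 0.3521; Haddad 0.1878; Becker 0.1329; Ibarra 0.3272.
Proportional shares: Ferraro 2,302,421.47; Haddad 1,228,260.08; Becker 868,914.57; Ibarra 2,139,403.88.
Rounded to nearest $100: Ferraro $2,302,400; Haddad $1,228,300; Becker $868,900; Ibarra $2,139,400. Sum = $6,539,000.
Sum already equals the total — no adjustment.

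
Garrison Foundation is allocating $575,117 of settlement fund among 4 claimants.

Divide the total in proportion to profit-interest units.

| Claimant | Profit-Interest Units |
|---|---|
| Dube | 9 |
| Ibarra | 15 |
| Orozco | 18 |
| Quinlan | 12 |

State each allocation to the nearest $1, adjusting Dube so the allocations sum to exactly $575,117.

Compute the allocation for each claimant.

Dube: $95,852; Ibarra: $159,755; Orozco: $191,706; Quinlan: $127,804

Sum of profit-interest units: 54.
Unrounded shares: Dube 9/54 × $575,117 = 95,852.83; Ibarra 15/54 × $575,117 = 159,754.72; Orozco 18/54 × $575,117 = 191,705.67; Quinlan 12/54 × $575,117 = 127,803.78.
Rounded to nearest $1: Dube $95,853; Ibarra $159,755; Orozco $191,706; Quinlan $127,804. Sum = $575,118.
Difference $575,117 − $575,118 = −$1 applied to Dube: Dube becomes $95,852.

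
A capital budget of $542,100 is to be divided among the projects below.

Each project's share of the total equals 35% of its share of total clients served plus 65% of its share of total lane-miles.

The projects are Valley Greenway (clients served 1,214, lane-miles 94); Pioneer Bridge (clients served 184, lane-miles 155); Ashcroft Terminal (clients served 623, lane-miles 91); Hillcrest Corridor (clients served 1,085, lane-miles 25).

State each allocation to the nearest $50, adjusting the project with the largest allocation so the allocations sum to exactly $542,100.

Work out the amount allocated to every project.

Valley Greenway: $164,950 | Pioneer Bridge: $160,850 | Ashcroft Terminal: $125,900 | Hillcrest Corridor: $90,400

Totals — clients served 3,106, lane-miles 365.
Combined weights (35% clients served + 65% lane-miles): Valley Greenway 0.3042; Pioneer Bridge 0.2968; Ashcroft Terminal 0.2323; Hillcrest Corridor 0.1668.
Unrounded shares: Valley Greenway 164,905.20; Pioneer Bridge 160,874.39; Ashcroft Terminal 125,906.86; Hillcrest Corridor 90,413.56.
Rounded to nearest $50: Valley Greenway $164,900; Pioneer Bridge $160,850; Ashcroft Terminal $125,900; Hillcrest Corridor $90,400. Sum = $542,050.
Difference $542,100 − $542,050 = +$50 applied to largest allocation (Valley Greenway): Valley Greenway becomes $164,950.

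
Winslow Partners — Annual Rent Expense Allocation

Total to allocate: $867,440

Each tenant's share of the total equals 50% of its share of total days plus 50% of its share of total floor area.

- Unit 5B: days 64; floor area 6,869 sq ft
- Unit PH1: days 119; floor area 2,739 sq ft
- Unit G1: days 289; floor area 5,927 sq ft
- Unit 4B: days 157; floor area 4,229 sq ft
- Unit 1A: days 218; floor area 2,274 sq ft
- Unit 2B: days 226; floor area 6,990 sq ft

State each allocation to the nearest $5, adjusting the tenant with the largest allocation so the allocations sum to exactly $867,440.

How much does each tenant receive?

Unit 5B: $128,500 | Unit PH1: $89,025 | Unit G1: $205,375 | Unit 4B: $126,650 | Unit 1A: $122,095 | Unit 2B: $195,795

Days total 1,073; floor area total 29,028.
Composite weights (50% days + 50% floor area): Unit 5B 0.1481; Unit PH1 0.1026; Unit G1 0.2368; Unit 4B 0.1460; Unit 1A 0.1408; Unit 2B 0.2257.
Proportional shares: Unit 5B 128,502.32; Unit PH1 89,025.88; Unit G1 205,375.30; Unit 4B 126,648.69; Unit 1A 122,095.15; Unit 2B 195,792.66.
After rounding ($5): Unit 5B $128,500; Unit PH1 $89,025; Unit G1 $205,375; Unit 4B $126,650; Unit 1A $122,095; Unit 2B $195,795. Sum = $867,440.
Rounded total matches; no reconciliation needed.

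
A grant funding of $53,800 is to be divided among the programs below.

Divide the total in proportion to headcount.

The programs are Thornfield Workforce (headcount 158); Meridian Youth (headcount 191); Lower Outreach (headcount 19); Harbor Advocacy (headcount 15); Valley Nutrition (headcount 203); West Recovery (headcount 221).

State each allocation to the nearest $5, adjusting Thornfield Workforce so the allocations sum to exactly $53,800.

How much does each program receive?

Total headcount = 807.
Proportional shares: Thornfield Workforce 158/807 × $53,800 = 10,533.33; Meridian Youth 191/807 × $53,800 = 12,733.33; Lower Outreach 19/807 × $53,800 = 1,266.67; Harbor Advocacy 15/807 × $53,800 = 1,000.00; Valley Nutrition 203/807 × $53,800 = 13,533.33; West Recovery 221/807 × $53,800 = 14,733.33.
Rounded to nearest $5: Thornfield Workforce $10,535; Meridian Youth $12,735; Lower Outreach $1,265; Harbor Advocacy $1,000; Valley Nutrition $13,535; West Recovery $14,735. Sum = $53,805.
Difference $53,800 − $53,805 = −$5 applied to Thornfield Workforce: Thornfield Workforce becomes $10,530.

Thornfield Workforce: $10,530 | Meridian Youth: $12,735 | Lower Outreach: $1,265 | Harbor Advocacy: $1,000 | Valley Nutrition: $13,535 | West Recovery: $14,735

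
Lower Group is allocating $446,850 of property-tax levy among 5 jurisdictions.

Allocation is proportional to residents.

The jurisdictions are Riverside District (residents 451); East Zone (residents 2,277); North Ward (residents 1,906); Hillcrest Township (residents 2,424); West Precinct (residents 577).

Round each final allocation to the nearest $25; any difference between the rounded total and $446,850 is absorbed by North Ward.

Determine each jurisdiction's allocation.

Total residents = 7,635.
Proportional shares: Riverside District 451/7,635 × $446,850 = 26,395.46; East Zone 2,277/7,635 × $446,850 = 133,264.89; North Ward 1,906/7,635 × $446,850 = 111,551.55; Hillcrest Township 2,424/7,635 × $446,850 = 141,868.29; West Precinct 577/7,635 × $446,850 = 33,769.80.
After rounding ($25): Riverside District $26,400; East Zone $133,275; North Ward $111,550; Hillcrest Township $141,875; West Precinct $33,775. Sum = $446,875.
Difference $446,850 − $446,875 = −$25 applied to North Ward: North Ward becomes $111,525.

Riverside District: $26,400 | East Zone: $133,275 | North Ward: $111,525 | Hillcrest Township: $141,875 | West Precinct: $33,775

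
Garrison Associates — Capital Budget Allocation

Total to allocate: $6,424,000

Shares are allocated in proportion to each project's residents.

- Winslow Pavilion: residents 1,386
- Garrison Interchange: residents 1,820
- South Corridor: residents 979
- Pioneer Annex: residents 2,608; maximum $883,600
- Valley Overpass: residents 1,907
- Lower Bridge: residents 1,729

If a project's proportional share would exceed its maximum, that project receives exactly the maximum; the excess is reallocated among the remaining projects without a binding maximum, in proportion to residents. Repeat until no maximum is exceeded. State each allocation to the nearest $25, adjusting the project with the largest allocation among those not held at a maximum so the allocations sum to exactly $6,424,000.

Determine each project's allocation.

Total residents = 10,429.
Unconstrained shares: Winslow Pavilion 853,740.91; Garrison Interchange 1,121,073.93; South Corridor 603,039.22; Pioneer Annex 1,606,461.98; Valley Overpass 1,174,663.73; Lower Bridge 1,065,020.23.
Capped: Pioneer Annex ($883,600); remaining pool $5,540,400 reallocated over remaining residents 7,821.
Shares after redistribution: Winslow Pavilion 981,843.04 → $981,850; Garrison Interchange 1,289,288.84 → $1,289,300; South Corridor 693,524.05 → $693,525; Valley Overpass 1,350,919.68 → $1,350,925; Lower Bridge 1,224,824.40 → $1,224,825.
Rounding difference −$25 applied to Valley Overpass → $1,350,900.

Winslow Pavilion: $981,850 | Garrison Interchange: $1,289,300 | South Corridor: $693,525 | Pioneer Annex: $883,600 | Valley Overpass: $1,350,900 | Lower Bridge: $1,224,825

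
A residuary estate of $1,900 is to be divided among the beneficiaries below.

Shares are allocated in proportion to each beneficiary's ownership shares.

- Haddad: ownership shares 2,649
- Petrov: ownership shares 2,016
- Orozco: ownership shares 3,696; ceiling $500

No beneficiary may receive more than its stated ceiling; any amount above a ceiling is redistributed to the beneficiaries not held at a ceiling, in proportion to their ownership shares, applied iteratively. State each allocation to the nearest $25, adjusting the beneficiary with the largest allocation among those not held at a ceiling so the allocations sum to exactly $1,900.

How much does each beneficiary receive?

Total ownership shares = 8,361.
Unconstrained shares: Haddad 601.97; Petrov 458.13; Orozco 839.90.
Cap binds for Orozco ($500); residual $1,400 reallocated over remaining ownership shares 4,665.
Shares after redistribution: Haddad 794.98 → $800; Petrov 605.02 → $600.

Haddad: $800; Petrov: $600; Orozco: $500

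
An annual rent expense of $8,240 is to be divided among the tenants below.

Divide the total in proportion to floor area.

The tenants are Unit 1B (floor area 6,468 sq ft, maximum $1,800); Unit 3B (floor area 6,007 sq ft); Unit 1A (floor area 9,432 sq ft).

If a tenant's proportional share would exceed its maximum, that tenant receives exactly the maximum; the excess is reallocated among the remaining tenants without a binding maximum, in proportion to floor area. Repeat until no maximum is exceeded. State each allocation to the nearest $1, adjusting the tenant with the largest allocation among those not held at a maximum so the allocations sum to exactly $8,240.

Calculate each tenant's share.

Floor area total: 21,907.
Unconstrained shares: Unit 1B 2,432.84; Unit 3B 2,259.45; Unit 1A 3,547.71.
Held at cap: Unit 1B ($1,800); balance $6,440 reallocated over remaining floor area 15,439.
Shares after redistribution: Unit 3B 2,505.67 → $2,506; Unit 1A 3,934.33 → $3,934.

Unit 1B: $1,800 | Unit 3B: $2,506 | Unit 1A: $3,934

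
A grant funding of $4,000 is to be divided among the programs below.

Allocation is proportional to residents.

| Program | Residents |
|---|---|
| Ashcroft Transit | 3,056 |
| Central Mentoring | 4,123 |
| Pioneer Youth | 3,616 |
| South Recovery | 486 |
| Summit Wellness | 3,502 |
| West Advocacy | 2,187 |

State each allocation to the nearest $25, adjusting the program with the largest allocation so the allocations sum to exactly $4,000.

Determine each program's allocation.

Ashcroft Transit: $725; Central Mentoring: $950; Pioneer Youth: $850; South Recovery: $125; Summit Wellness: $825; West Advocacy: $525

Combined residents = 16,970.
Proportional shares: Ashcroft Transit 3,056/16,970 × $4,000 = 720.33; Central Mentoring 4,123/16,970 × $4,000 = 971.83; Pioneer Youth 3,616/16,970 × $4,000 = 852.33; South Recovery 486/16,970 × $4,000 = 114.56; Summit Wellness 3,502/16,970 × $4,000 = 825.46; West Advocacy 2,187/16,970 × $4,000 = 515.50.
Rounded to nearest $25: Ashcroft Transit $725; Central Mentoring $975; Pioneer Youth $850; South Recovery $125; Summit Wellness $825; West Advocacy $525. Sum = $4,025.
Difference $4,000 − $4,025 = −$25 applied to largest allocation (Central Mentoring): Central Mentoring becomes $950.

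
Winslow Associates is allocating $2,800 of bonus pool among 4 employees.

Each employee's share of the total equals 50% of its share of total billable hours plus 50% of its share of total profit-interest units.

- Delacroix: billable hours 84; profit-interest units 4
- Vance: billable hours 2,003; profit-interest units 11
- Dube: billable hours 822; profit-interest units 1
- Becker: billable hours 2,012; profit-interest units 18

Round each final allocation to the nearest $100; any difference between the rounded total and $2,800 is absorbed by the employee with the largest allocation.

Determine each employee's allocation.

Totals — billable hours 4,921, profit-interest units 34.
Combined weights (50% billable hours + 50% profit-interest units): Delacroix 0.0674; Vance 0.3653; Dube 0.0982; Becker 0.4691.
Unrounded shares: Delacroix 188.60; Vance 1,022.78; Dube 275.03; Becker 1,313.58.
After rounding ($100): Delacroix $200; Vance $1,000; Dube $300; Becker $1,300. Sum = $2,800.
No rounding difference to absorb.

Delacroix: $200; Vance: $1,000; Dube: $300; Becker: $1,300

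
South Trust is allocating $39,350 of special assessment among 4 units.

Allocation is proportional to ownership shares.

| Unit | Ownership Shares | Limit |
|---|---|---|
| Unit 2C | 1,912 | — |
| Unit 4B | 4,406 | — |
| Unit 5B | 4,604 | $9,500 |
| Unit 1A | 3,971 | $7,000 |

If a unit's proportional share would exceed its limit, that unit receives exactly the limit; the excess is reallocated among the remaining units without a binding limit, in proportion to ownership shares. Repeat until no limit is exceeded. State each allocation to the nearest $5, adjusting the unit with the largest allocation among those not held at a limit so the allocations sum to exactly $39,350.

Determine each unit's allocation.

Ownership shares total: 14,893.
Unconstrained shares: Unit 2C 5,051.85; Unit 4B 11,641.45; Unit 5B 12,164.60; Unit 1A 10,492.10.
Cap binds for Unit 5B ($9,500), Unit 1A ($7,000); residual $22,850 reallocated over remaining ownership shares 6,318.
Shares after redistribution: Unit 2C 6,915.04 → $6,915; Unit 4B 15,934.96 → $15,935.

Unit 2C: $6,915; Unit 4B: $15,935; Unit 5B: $9,500; Unit 1A: $7,000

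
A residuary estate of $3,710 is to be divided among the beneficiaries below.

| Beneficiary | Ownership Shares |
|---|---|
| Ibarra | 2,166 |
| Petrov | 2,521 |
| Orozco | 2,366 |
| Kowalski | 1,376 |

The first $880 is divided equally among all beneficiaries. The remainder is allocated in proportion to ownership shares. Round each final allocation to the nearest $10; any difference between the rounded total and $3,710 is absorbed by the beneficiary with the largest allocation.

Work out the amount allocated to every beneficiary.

Ibarra: $950; Petrov: $1,070; Orozco: $1,010; Kowalski: $680

$880 shared equally gives $220 per beneficiary.
Remainder $2,830 by ownership shares (total 8,429): Ibarra 727.23 → $730; Petrov 846.41 → $850; Orozco 794.37 → $790; Kowalski 461.99 → $460.
Totals: Ibarra $220 + $730 = $950; Petrov $220 + $850 = $1,070; Orozco $220 + $790 = $1,010; Kowalski $220 + $460 = $680.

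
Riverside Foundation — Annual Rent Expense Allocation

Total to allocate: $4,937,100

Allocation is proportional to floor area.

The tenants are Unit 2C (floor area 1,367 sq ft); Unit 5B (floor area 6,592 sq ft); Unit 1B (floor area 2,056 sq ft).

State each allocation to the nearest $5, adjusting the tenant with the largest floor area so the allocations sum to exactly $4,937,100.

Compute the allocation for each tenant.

Sum of floor area: 1,367 + 6,592 + 2,056 = 10,015.
Raw shares: Unit 2C 673,890.73; Unit 5B 3,249,661.83; Unit 1B 1,013,547.44.
At nearest $5: Unit 2C $673,890; Unit 5B $3,249,660; Unit 1B $1,013,545. Sum = $4,937,095.
Difference $4,937,100 − $4,937,095 = +$5 applied to largest floor area (Unit 5B): Unit 5B becomes $3,249,665.

Unit 2C: $673,890; Unit 5B: $3,249,665; Unit 1B: $1,013,545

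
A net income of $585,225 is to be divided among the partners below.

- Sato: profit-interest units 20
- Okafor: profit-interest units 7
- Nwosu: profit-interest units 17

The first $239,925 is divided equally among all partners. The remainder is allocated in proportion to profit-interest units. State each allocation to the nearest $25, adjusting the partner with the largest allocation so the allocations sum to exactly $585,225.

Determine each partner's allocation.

$239,925 shared equally gives $79,975 per partner.
Remainder $345,300 by profit-interest units (total 44): Sato 156,954.55 → $156,950; Okafor 54,934.09 → $54,925; Nwosu 133,411.36 → $133,400.
Rounding difference +$25 on remainder applied to Sato.
Totals: Sato $79,975 + $156,975 = $236,950; Okafor $79,975 + $54,925 = $134,900; Nwosu $79,975 + $133,400 = $213,375.

Sato: $236,950 · Okafor: $134,900 · Nwosu: $213,375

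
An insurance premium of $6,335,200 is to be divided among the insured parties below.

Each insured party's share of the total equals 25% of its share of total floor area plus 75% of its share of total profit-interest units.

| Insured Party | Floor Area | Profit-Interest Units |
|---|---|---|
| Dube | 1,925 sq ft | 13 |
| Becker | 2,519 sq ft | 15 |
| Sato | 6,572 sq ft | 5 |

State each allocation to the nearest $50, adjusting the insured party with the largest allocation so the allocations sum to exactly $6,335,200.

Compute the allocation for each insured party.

Dube: $2,148,550 · Becker: $2,521,850 · Sato: $1,664,800

Totals — floor area 11,016, profit-interest units 33.
Blended shares (25% floor area + 75% profit-interest units): Dube 0.3391; Becker 0.3981; Sato 0.2628.
Raw shares: Dube 2,148,526.07; Becker 2,521,890.69; Sato 1,664,783.24.
At nearest $50: Dube $2,148,550; Becker $2,521,900; Sato $1,664,800. Sum = $6,335,250.
Difference $6,335,200 − $6,335,250 = −$50 applied to largest allocation (Becker): Becker becomes $2,521,850.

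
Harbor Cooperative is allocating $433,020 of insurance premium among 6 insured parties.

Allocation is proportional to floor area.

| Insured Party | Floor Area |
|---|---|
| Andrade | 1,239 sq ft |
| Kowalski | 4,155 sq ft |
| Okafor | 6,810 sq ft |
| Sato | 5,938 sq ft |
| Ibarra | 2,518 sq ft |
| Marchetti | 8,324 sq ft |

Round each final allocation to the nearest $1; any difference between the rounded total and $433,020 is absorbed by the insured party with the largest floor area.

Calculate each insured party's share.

Andrade: $18,511 | Kowalski: $62,076 | Okafor: $101,741 | Sato: $88,714 | Ibarra: $37,619 | Marchetti: $124,359

Total floor area = 28,984.
Proportional shares: Andrade 1,239/28,984 × $433,020 = 18,510.62; Kowalski 4,155/28,984 × $433,020 = 62,075.56; Okafor 6,810/28,984 × $433,020 = 101,741.17; Sato 5,938/28,984 × $433,020 = 88,713.52; Ibarra 2,518/28,984 × $433,020 = 37,618.84; Marchetti 8,324/28,984 × $433,020 = 124,360.28.
After rounding ($1): Andrade $18,511; Kowalski $62,076; Okafor $101,741; Sato $88,714; Ibarra $37,619; Marchetti $124,360. Sum = $433,021.
Difference $433,020 − $433,021 = −$1 applied to largest floor area (Marchetti): Marchetti becomes $124,359.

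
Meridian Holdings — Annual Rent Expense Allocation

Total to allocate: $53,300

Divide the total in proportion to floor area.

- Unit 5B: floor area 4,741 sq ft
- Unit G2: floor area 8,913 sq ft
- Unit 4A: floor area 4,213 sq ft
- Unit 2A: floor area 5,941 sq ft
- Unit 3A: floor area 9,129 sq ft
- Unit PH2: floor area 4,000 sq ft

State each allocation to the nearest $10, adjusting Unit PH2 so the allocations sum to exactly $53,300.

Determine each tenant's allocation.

Total floor area = 36,937.
Proportional shares: Unit 5B 4,741/36,937 × $53,300 = 6,841.25; Unit G2 8,913/36,937 × $53,300 = 12,861.44; Unit 4A 4,213/36,937 × $53,300 = 6,079.35; Unit 2A 5,941/36,937 × $53,300 = 8,572.85; Unit 3A 9,129/36,937 × $53,300 = 13,173.12; Unit PH2 4,000/36,937 × $53,300 = 5,771.99.
At nearest $10: Unit 5B $6,840; Unit G2 $12,860; Unit 4A $6,080; Unit 2A $8,570; Unit 3A $13,170; Unit PH2 $5,770. Sum = $53,290.
Difference $53,300 − $53,290 = +$10 applied to Unit PH2: Unit PH2 becomes $5,780.

Unit 5B: $6,840 · Unit G2: $12,860 · Unit 4A: $6,080 · Unit 2A: $8,570 · Unit 3A: $13,170 · Unit PH2: $5,780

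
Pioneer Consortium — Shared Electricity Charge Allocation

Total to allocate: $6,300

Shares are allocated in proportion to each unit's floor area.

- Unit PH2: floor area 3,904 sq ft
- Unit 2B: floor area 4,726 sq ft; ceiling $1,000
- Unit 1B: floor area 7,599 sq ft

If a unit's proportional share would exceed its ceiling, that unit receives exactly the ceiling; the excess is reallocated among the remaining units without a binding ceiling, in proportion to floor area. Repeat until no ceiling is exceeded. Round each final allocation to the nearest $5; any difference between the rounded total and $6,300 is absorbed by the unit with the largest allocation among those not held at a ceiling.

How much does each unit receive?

Floor area total: 16,229.
Proportional shares (ignoring caps): Unit PH2 1,515.51; Unit 2B 1,834.60; Unit 1B 2,949.89.
Held at cap: Unit 2B ($1,000); remaining pool $5,300 reallocated over remaining floor area 11,503.
Shares after redistribution: Unit PH2 1,798.77 → $1,800; Unit 1B 3,501.23 → $3,500.

Unit PH2: $1,800; Unit 2B: $1,000; Unit 1B: $3,500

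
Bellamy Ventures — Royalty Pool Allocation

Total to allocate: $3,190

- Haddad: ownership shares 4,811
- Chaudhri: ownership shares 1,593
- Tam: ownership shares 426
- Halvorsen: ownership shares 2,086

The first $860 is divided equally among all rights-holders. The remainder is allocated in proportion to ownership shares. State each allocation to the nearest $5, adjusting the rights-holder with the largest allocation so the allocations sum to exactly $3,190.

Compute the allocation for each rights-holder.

Haddad: $1,475 · Chaudhri: $630 · Tam: $325 · Halvorsen: $760

First tranche $860 split equally: $215 each.
Remainder $2,330 by ownership shares (total 8,916): Haddad 1,257.25 → $1,255; Chaudhri 416.30 → $415; Tam 111.33 → $110; Halvorsen 545.13 → $545.
Rounding difference +$5 on remainder applied to Haddad.
Totals: Haddad $215 + $1,260 = $1,475; Chaudhri $215 + $415 = $630; Tam $215 + $110 = $325; Halvorsen $215 + $545 = $760.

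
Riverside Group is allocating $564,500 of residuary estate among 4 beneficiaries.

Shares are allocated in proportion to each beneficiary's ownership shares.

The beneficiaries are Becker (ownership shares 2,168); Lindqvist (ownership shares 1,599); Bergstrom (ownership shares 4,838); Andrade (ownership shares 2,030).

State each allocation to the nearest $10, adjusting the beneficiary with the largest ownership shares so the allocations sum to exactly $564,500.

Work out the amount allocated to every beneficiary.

Total ownership shares = 2,168 + 1,599 + 4,838 + 2,030 = 10,635.
Proportional shares: Becker 115,076.26; Lindqvist 84,874.05; Bergstrom 256,798.40; Andrade 107,751.29.
After rounding ($10): Becker $115,080; Lindqvist $84,870; Bergstrom $256,800; Andrade $107,750. Sum = $564,500.
Rounded total matches; no reconciliation needed.

Becker: $115,080 | Lindqvist: $84,870 | Bergstrom: $256,800 | Andrade: $107,750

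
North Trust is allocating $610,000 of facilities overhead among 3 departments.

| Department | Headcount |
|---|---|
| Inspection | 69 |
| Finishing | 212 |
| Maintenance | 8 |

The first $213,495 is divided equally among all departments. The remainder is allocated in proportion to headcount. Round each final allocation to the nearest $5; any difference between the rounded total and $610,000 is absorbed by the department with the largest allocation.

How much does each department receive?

$213,495 shared equally gives $71,165 per department.
Remainder $396,505 by headcount (total 289): Inspection 94,667.28 → $94,665; Finishing 290,861.80 → $290,860; Maintenance 10,975.92 → $10,975.
Rounding difference +$5 on remainder applied to Finishing.
Totals: Inspection $71,165 + $94,665 = $165,830; Finishing $71,165 + $290,865 = $362,030; Maintenance $71,165 + $10,975 = $82,140.

Inspection: $165,830; Finishing: $362,030; Maintenance: $82,140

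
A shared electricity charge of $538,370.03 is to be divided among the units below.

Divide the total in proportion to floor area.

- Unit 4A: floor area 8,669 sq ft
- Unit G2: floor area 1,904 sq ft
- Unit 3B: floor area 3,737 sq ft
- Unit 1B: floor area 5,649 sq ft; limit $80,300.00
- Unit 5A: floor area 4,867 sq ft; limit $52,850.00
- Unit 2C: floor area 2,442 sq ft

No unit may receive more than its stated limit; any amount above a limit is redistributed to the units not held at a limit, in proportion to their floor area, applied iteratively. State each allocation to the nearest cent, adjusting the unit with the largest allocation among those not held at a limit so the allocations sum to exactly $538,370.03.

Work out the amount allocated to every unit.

Sum of floor area: 27,268.
Proportional shares (ignoring caps): Unit 4A 171,157.7596; Unit G2 37,591.9223; Unit 3B 73,782.04497; Unit 1B 111,531.9165; Unit 5A 96,092.3770; Unit 2C 48,214.0096.
Held at cap: Unit 1B ($80,300.00), Unit 5A ($52,850.00); remaining pool $405,220.03 reallocated over remaining floor area 16,752.
Redistributed shares: Unit 4A 209,697.4952 → $209,697.50; Unit G2 46,056.5268 → $46,056.53; Unit 3B 90,395.6096 → $90,395.61; Unit 2C 59,070.3984 → $59,070.40.
Rounding difference −$0.01 applied to Unit 4A → $209,697.49.

Unit 4A: $209,697.49 | Unit G2: $46,056.53 | Unit 3B: $90,395.61 | Unit 1B: $80,300.00 | Unit 5A: $52,850.00 | Unit 2C: $59,070.40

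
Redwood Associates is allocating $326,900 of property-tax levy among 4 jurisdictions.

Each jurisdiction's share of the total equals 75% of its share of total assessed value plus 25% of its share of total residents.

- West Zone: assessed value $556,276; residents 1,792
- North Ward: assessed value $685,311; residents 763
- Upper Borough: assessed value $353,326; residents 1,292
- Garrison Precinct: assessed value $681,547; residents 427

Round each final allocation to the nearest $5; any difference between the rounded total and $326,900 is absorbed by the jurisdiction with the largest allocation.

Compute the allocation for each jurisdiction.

West Zone: $94,170; North Ward: $88,400; Upper Borough: $62,760; Garrison Precinct: $81,570

Assessed value total 2,276,460; residents total 4,274.
Composite weights (75% assessed value + 25% residents): West Zone 0.2881; North Ward 0.2704; Upper Borough 0.1920; Garrison Precinct 0.2495.
Pro-rata amounts: West Zone 94,176.59; North Ward 88,397.72; Upper Borough 62,758.14; Garrison Precinct 81,567.54.
After rounding ($5): West Zone $94,175; North Ward $88,400; Upper Borough $62,760; Garrison Precinct $81,570. Sum = $326,905.
Difference $326,900 − $326,905 = −$5 applied to largest allocation (West Zone): West Zone becomes $94,170.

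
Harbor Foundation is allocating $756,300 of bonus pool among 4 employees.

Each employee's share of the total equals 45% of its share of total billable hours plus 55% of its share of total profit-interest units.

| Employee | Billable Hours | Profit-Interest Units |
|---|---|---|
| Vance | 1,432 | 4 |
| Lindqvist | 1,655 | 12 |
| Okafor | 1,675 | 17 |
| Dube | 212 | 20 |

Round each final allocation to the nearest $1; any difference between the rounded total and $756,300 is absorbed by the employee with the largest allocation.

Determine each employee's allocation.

Vance: $129,375 | Lindqvist: $207,420 | Okafor: $248,031 | Dube: $171,474

Totals — billable hours 4,974, profit-interest units 53.
Blended shares (45% billable hours + 55% profit-interest units): Vance 0.1711; Lindqvist 0.2743; Okafor 0.3280; Dube 0.2267.
Pro-rata amounts: Vance 129,375.03; Lindqvist 207,420.49; Okafor 248,030.92; Dube 171,473.56.
After rounding ($1): Vance $129,375; Lindqvist $207,420; Okafor $248,031; Dube $171,474. Sum = $756,300.
No rounding difference to absorb.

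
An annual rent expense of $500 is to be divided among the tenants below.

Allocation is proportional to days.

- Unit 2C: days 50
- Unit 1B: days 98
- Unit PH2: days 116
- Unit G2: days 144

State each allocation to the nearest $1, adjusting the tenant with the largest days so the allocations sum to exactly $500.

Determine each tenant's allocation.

Unit 2C: $61 | Unit 1B: $120 | Unit PH2: $142 | Unit G2: $177

Combined days = 50 + 98 + 116 + 144 = 408.
Proportional shares: Unit 2C 61.27; Unit 1B 120.10; Unit PH2 142.16; Unit G2 176.47.
Rounded to nearest $1: Unit 2C $61; Unit 1B $120; Unit PH2 $142; Unit G2 $176. Sum = $499.
Difference $500 − $499 = +$1 applied to largest days (Unit G2): Unit G2 becomes $177.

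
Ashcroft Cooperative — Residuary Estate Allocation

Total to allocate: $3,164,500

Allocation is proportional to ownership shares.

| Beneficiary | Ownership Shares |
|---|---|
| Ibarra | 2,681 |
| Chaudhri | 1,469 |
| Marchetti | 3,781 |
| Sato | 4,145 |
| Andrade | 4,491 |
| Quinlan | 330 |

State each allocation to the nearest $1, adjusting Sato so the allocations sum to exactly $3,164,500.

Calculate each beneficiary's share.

Ibarra: $502,102 · Chaudhri: $275,117 · Marchetti: $708,112 · Sato: $776,284 · Andrade: $841,082 · Quinlan: $61,803

Sum of ownership shares: 16,897.
Raw shares: Ibarra 2,681/16,897 × $3,164,500 = 502,102.41; Chaudhri 1,469/16,897 × $3,164,500 = 275,116.91; Marchetti 3,781/16,897 × $3,164,500 = 708,112.36; Sato 4,145/16,897 × $3,164,500 = 776,282.92; Andrade 4,491/16,897 × $3,164,500 = 841,082.41; Quinlan 330/16,897 × $3,164,500 = 61,802.98.
Rounded to nearest $1: Ibarra $502,102; Chaudhri $275,117; Marchetti $708,112; Sato $776,283; Andrade $841,082; Quinlan $61,803. Sum = $3,164,499.
Difference $3,164,500 − $3,164,499 = +$1 applied to Sato: Sato becomes $776,284.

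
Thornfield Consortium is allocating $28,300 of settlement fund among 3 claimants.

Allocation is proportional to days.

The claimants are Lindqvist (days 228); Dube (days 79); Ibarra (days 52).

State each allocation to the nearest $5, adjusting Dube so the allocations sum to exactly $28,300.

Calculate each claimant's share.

Lindqvist: $17,975; Dube: $6,225; Ibarra: $4,100

Days total: 359.
Pro-rata amounts: Lindqvist 228/359 × $28,300 = 17,973.26; Dube 79/359 × $28,300 = 6,227.58; Ibarra 52/359 × $28,300 = 4,099.16.
After rounding ($5): Lindqvist $17,975; Dube $6,230; Ibarra $4,100. Sum = $28,305.
Difference $28,300 − $28,305 = −$5 applied to Dube: Dube becomes $6,225.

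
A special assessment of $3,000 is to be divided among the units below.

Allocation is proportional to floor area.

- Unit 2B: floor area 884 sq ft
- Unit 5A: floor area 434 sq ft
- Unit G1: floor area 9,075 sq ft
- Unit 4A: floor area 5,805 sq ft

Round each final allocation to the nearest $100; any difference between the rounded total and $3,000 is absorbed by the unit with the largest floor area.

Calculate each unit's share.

Sum of floor area: 884 + 434 + 9,075 + 5,805 = 16,198.
Proportional shares: Unit 2B 163.72; Unit 5A 80.38; Unit G1 1,680.76; Unit 4A 1,075.13.
Rounded to nearest $100: Unit 2B $200; Unit 5A $100; Unit G1 $1,700; Unit 4A $1,100. Sum = $3,100.
Difference $3,000 − $3,100 = −$100 applied to largest floor area (Unit G1): Unit G1 becomes $1,600.

Unit 2B: $200 | Unit 5A: $100 | Unit G1: $1,600 | Unit 4A: $1,100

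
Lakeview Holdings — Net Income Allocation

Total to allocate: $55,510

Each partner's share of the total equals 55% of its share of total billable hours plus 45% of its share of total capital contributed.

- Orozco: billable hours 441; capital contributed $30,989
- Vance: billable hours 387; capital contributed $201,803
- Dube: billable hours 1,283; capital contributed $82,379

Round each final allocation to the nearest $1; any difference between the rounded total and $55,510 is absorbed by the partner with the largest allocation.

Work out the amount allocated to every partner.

Totals — billable hours 2,111, capital contributed 315,171.
Composite weights (55% billable hours + 45% capital contributed): Orozco 0.1591; Vance 0.3890; Dube 0.4519.
Pro-rata amounts: Orozco 8,834.09; Vance 21,591.31; Dube 25,084.60.
Rounded to nearest $1: Orozco $8,834; Vance $21,591; Dube $25,085. Sum = $55,510.
Rounded total matches; no reconciliation needed.

Orozco: $8,834 | Vance: $21,591 | Dube: $25,085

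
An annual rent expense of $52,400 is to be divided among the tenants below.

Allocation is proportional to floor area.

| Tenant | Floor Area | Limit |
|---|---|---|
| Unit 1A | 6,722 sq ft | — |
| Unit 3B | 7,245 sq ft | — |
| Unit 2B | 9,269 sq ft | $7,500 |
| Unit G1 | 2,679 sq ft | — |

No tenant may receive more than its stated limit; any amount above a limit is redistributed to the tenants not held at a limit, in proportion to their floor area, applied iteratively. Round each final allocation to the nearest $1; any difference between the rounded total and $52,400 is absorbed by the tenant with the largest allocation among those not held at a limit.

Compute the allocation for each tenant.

Unit 1A: $18,132; Unit 3B: $19,542; Unit 2B: $7,500; Unit G1: $7,226

Combined floor area = 25,915.
Unconstrained shares: Unit 1A 13,591.85; Unit 3B 14,649.35; Unit 2B 18,741.87; Unit G1 5,416.92.
Cap binds for Unit 2B ($7,500); remaining pool $44,900 reallocated over remaining floor area 16,646.
Redistributed shares: Unit 1A 18,131.55 → $18,132; Unit 3B 19,542.26 → $19,542; Unit G1 7,226.19 → $7,226.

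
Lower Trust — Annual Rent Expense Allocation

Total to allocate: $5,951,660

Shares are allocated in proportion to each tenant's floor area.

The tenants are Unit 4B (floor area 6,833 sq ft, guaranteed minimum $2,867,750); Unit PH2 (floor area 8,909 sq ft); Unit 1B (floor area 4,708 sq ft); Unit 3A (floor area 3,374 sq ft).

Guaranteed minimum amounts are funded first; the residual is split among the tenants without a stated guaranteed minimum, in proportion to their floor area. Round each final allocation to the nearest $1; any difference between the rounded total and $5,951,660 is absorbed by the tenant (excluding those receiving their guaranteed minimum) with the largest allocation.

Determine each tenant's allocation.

Unit 4B: $2,867,750; Unit PH2: $1,617,006; Unit 1B: $854,514; Unit 3A: $612,390

Fund the minimums — Unit 4B $2,867,750. Residual $3,083,910.
Residual split over remaining floor area 16,991: Unit PH2 1,617,006.31 → $1,617,006; Unit 1B 854,514.05 → $854,514; Unit 3A 612,389.64 → $612,390.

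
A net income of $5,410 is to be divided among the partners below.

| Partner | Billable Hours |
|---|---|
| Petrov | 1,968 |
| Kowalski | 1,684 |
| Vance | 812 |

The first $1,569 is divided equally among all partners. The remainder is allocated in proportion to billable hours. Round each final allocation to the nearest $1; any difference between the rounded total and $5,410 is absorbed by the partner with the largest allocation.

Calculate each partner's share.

Petrov: $2,216; Kowalski: $1,972; Vance: $1,222

$1,569 shared equally gives $523 per partner.
Remainder $3,841 by billable hours (total 4,464): Petrov 1,693.34 → $1,693; Kowalski 1,448.98 → $1,449; Vance 698.68 → $699.
Totals: Petrov $523 + $1,693 = $2,216; Kowalski $523 + $1,449 = $1,972; Vance $523 + $699 = $1,222.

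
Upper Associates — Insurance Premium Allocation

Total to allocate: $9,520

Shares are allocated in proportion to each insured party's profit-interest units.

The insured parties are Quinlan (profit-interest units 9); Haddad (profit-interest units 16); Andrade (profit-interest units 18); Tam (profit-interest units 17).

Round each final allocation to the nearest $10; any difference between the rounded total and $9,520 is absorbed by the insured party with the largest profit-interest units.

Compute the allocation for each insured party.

Profit-interest units total: 9 + 16 + 18 + 17 = 60.
Proportional shares: Quinlan 1,428.00; Haddad 2,538.67; Andrade 2,856.00; Tam 2,697.33.
At nearest $10: Quinlan $1,430; Haddad $2,540; Andrade $2,860; Tam $2,700. Sum = $9,530.
Difference $9,520 − $9,530 = −$10 applied to largest profit-interest units (Andrade): Andrade becomes $2,850.

Quinlan: $1,430 · Haddad: $2,540 · Andrade: $2,850 · Tam: $2,700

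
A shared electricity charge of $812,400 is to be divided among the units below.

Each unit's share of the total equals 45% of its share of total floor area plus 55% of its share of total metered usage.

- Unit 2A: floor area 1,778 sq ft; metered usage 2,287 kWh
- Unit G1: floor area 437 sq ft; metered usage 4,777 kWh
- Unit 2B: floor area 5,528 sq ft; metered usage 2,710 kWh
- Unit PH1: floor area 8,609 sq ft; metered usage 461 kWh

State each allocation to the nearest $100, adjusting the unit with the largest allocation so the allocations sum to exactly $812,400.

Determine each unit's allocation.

Totals — floor area 16,352, metered usage 10,235.
Combined weights (45% floor area + 55% metered usage): Unit 2A 0.1718; Unit G1 0.2687; Unit 2B 0.2978; Unit PH1 0.2617.
Proportional shares: Unit 2A 139,592.02; Unit G1 218,315.07; Unit 2B 241,896.92; Unit PH1 212,595.99.
Rounded to nearest $100: Unit 2A $139,600; Unit G1 $218,300; Unit 2B $241,900; Unit PH1 $212,600. Sum = $812,400.
No rounding difference to absorb.

Unit 2A: $139,600; Unit G1: $218,300; Unit 2B: $241,900; Unit PH1: $212,600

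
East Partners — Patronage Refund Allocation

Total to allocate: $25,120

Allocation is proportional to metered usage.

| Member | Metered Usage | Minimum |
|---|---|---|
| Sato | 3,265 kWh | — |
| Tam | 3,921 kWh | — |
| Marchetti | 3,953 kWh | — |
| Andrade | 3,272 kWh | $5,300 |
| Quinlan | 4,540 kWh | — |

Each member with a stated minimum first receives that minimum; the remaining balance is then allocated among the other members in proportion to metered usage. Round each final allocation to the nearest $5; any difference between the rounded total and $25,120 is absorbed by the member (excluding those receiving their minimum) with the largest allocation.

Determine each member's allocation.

Minimums first: Andrade $5,300. Remaining pool $19,820.
Remaining pool split over remaining metered usage 15,679: Sato 4,127.32 → $4,125; Tam 4,956.58 → $4,955; Marchetti 4,997.03 → $4,995; Quinlan 5,739.06 → $5,740.
Rounding difference +$5 applied to Quinlan → $5,745.

Sato: $4,125 | Tam: $4,955 | Marchetti: $4,995 | Andrade: $5,300 | Quinlan: $5,745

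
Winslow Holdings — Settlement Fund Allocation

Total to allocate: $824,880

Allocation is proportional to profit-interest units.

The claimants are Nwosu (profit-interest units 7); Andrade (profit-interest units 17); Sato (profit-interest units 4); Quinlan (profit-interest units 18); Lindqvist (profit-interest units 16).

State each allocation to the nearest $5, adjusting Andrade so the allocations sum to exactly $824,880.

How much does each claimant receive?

Total profit-interest units = 62.
Proportional shares: Nwosu 7/62 × $824,880 = 93,131.61; Andrade 17/62 × $824,880 = 226,176.77; Sato 4/62 × $824,880 = 53,218.06; Quinlan 18/62 × $824,880 = 239,481.29; Lindqvist 16/62 × $824,880 = 212,872.26.
Rounded to nearest $5: Nwosu $93,130; Andrade $226,175; Sato $53,220; Quinlan $239,480; Lindqvist $212,870. Sum = $824,875.
Difference $824,880 − $824,875 = +$5 applied to Andrade: Andrade becomes $226,180.

Nwosu: $93,130 | Andrade: $226,180 | Sato: $53,220 | Quinlan: $239,480 | Lindqvist: $212,870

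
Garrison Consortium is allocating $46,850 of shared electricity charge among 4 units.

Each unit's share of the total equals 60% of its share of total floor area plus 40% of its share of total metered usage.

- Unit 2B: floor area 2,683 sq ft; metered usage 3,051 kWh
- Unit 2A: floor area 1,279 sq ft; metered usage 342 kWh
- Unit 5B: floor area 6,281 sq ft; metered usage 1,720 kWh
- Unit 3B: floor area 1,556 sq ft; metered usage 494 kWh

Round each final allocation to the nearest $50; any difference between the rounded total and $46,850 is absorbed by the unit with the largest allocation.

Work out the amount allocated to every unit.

Totals — floor area 11,799, metered usage 5,607.
Composite weights (60% floor area + 40% metered usage): Unit 2B 0.3541; Unit 2A 0.0894; Unit 5B 0.4421; Unit 3B 0.1144.
Unrounded shares: Unit 2B 16,589.20; Unit 2A 4,190.15; Unit 5B 20,712.56; Unit 3B 5,358.09.
Rounded to nearest $50: Unit 2B $16,600; Unit 2A $4,200; Unit 5B $20,700; Unit 3B $5,350. Sum = $46,850.
No rounding difference to absorb.

Unit 2B: $16,600 · Unit 2A: $4,200 · Unit 5B: $20,700 · Unit 3B: $5,350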